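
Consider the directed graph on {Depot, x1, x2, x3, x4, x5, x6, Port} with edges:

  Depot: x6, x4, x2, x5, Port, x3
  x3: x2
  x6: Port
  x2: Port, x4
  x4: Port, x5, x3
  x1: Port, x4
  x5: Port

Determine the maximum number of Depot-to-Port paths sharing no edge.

5

Assign every edge capacity 1; by Menger, the answer equals the max flow.
Path Depot→Port (+1); total 1.
Path Depot→x2→Port (+1); total 2.
Path Depot→x4→Port (+1); total 3.
Path Depot→x5→Port (+1); total 4.
Path Depot→x6→Port (+1); total 5.
No residual Depot→Port path; max flow = 5.
Certifying cut of size 5: {Depot→Port, Depot→x6, x2→Port, x4→Port, x5→Port}.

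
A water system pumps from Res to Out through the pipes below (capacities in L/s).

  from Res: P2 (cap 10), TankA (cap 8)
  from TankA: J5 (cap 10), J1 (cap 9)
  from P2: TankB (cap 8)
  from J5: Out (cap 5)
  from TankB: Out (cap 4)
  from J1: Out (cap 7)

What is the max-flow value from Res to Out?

Augment Res→TankA→J5→Out: bottleneck 5, flow now 5.
Augment Res→TankA→J1→Out: bottleneck 3, flow now 8.
Augment Res→P2→TankB→Out: bottleneck 4, flow now 12.
No augmenting path remains; maximum flow = 12.
In the residual graph, reachable from Res: {Res, P2, TankB}.
Min-cut edges: Res→TankA (8), TankB→Out (4); capacity 8 + 4 = 12.
This cut is saturated, so no flow can exceed 12.

12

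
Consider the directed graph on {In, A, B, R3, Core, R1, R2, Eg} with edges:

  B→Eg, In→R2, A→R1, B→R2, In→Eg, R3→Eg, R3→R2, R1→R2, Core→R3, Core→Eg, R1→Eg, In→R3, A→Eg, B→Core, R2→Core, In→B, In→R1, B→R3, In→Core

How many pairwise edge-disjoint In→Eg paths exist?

5

Assign every edge capacity 1; by Menger, the answer equals the max flow.
Path In→Eg (+1); total 1.
Path In→B→Eg (+1); total 2.
Path In→R3→Eg (+1); total 3.
Path In→Core→Eg (+1); total 4.
Path In→R1→Eg (+1); total 5.
No residual In→Eg path; max flow = 5.
Certifying cut of size 5: {Core→Eg, In→B, In→Eg, In→R1, R3→Eg}.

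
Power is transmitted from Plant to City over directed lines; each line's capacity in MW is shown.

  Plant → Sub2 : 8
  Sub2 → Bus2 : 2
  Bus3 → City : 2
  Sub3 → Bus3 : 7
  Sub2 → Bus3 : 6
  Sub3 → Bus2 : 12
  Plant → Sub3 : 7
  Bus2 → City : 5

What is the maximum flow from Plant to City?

7

Augment Plant→Sub2→Bus3→City: bottleneck 2, flow now 2.
Augment Plant→Sub2→Bus2→City: bottleneck 2, flow now 4.
Augment Plant→Sub3→Bus2→City: bottleneck 3, flow now 7.
No augmenting path remains; maximum flow = 7.
In the residual graph, reachable from Plant: {Plant, Sub2, Sub3, Bus3, Bus2}.
Min-cut edges: Bus3→City (2), Bus2→City (5); capacity 2 + 5 = 7.
This cut is saturated, so no flow can exceed 7.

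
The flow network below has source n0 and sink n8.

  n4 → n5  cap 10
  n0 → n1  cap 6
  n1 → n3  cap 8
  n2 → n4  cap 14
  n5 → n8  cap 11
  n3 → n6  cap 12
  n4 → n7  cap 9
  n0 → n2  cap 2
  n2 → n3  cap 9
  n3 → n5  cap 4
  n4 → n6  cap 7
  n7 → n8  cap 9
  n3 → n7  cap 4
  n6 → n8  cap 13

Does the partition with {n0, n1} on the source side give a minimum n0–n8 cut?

Given cut capacity: 2 + 8 = 10.
Augment n0→n1→n3→n5→n8: bottleneck 4, flow now 4.
Augment n0→n1→n3→n6→n8: bottleneck 2, flow now 6.
Augment n0→n2→n3→n6→n8: bottleneck 2, flow now 8.
No augmenting path remains; maximum flow = 8.
In the residual graph, reachable from n0: {n0}.
Min-cut edges: n0→n1 (6), n0→n2 (2); capacity 6 + 2 = 8.
Cut capacity 10 exceeds the max flow 8, so it is not minimum.

No — its capacity is 10, but the minimum cut has capacity 8.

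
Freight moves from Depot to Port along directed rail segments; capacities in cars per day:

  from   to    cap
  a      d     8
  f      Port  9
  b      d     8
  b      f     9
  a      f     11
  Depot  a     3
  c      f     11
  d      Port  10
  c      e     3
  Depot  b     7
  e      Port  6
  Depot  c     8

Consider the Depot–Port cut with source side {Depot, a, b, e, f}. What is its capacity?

39

Edges leaving {Depot, a, b, e, f}: Depot→c (8), a→d (8), b→d (8), e→Port (6), f→Port (9).
Cut capacity = 8 + 8 + 8 + 6 + 9 = 39.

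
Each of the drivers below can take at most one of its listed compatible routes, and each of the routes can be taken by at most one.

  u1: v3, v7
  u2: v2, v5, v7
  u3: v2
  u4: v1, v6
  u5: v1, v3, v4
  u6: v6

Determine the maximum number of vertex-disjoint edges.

Unit-capacity flow: source→left, listed edges, right→sink; max matching = max flow.
Augmenting path u1→v3 (+1); matched 1.
Augmenting path u2→v2 (+1); matched 2.
Augmenting path u4→v1 (+1); matched 3.
Augmenting path u5→v4 (+1); matched 4.
Augmenting path u6→v6 (+1); matched 5.
Augmenting path u3→v2→u2→v5 (+1); matched 6.
No augmenting path remains; maximum matching = 6.
König certificate: {u1, u2, u3, u4, u5, u6} is a vertex cover of size 6 (every listed pair touches it), so no matching can be larger.

6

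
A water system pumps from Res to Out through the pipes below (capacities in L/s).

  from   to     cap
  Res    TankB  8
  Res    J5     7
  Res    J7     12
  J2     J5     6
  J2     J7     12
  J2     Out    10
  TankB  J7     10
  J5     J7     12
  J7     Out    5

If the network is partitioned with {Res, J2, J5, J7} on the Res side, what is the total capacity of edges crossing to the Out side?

Edges leaving {Res, J2, J5, J7}: Res→TankB (8), J2→Out (10), J7→Out (5).
Cut capacity = 8 + 10 + 5 = 23.

23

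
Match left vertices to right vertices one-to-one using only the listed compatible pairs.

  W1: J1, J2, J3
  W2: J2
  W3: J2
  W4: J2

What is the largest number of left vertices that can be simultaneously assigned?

Unit-capacity flow: source→left, listed edges, right→sink; max matching = max flow.
Augmenting path W1→J1 (+1); matched 1.
Augmenting path W2→J2 (+1); matched 2.
No augmenting path remains; maximum matching = 2.
König certificate: {W1, J2} is a vertex cover of size 2 (every listed pair touches it), so no matching can be larger.

2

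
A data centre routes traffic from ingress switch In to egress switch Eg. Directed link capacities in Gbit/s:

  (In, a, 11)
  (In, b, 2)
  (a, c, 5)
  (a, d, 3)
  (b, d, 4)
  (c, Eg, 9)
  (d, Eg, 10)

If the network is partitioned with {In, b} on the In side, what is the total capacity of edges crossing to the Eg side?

15

Edges leaving {In, b}: In→a (11), b→d (4).
Cut capacity = 11 + 4 = 15.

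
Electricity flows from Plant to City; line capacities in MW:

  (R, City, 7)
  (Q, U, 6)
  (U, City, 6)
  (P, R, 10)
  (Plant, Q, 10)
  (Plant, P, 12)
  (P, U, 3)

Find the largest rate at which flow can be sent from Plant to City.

13

Augment Plant→P→R→City: bottleneck 7, flow now 7.
Augment Plant→P→U→City: bottleneck 3, flow now 10.
Augment Plant→Q→U→City: bottleneck 3, flow now 13.
No augmenting path remains; maximum flow = 13.
In the residual graph, reachable from Plant: {Plant, P, Q, R, U}.
Min-cut edges: R→City (7), U→City (6); capacity 7 + 6 = 13.
This cut is saturated, so no flow can exceed 13.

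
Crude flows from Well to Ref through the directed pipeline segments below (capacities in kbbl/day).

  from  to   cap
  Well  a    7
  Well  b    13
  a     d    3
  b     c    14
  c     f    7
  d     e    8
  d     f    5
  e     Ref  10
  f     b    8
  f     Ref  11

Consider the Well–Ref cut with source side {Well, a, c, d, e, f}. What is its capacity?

Edges leaving {Well, a, c, d, e, f}: Well→b (13), e→Ref (10), f→b (8), f→Ref (11).
Cut capacity = 13 + 10 + 8 + 11 = 42.

42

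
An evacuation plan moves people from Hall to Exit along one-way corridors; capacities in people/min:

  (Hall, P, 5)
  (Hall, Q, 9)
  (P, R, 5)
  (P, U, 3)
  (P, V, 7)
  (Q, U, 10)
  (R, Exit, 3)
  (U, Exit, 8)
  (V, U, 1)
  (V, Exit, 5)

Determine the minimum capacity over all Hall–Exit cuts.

13

Augment Hall→P→R→Exit: bottleneck 3, flow now 3.
Augment Hall→P→U→Exit: bottleneck 2, flow now 5.
Augment Hall→Q→U→Exit: bottleneck 6, flow now 11.
Augment Hall→Q→U→P→V→Exit: bottleneck 2, flow now 13. (uses reverse residual edge)
No augmenting path remains; maximum flow = 13.
By max-flow min-cut, the minimum cut capacity equals the max flow.
In the residual graph, reachable from Hall: {Hall, Q, U}.
Min-cut edges: Hall→P (5), U→Exit (8); capacity 5 + 8 = 13.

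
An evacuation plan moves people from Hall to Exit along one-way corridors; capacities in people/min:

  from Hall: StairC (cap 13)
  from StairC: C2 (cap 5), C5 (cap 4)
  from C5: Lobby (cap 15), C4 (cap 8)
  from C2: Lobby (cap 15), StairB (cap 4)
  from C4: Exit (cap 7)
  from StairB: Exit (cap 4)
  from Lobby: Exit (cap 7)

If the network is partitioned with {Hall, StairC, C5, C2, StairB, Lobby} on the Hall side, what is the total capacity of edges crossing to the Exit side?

19

Edges leaving {Hall, StairC, C5, C2, StairB, Lobby}: C5→C4 (8), StairB→Exit (4), Lobby→Exit (7).
Cut capacity = 8 + 4 + 7 = 19.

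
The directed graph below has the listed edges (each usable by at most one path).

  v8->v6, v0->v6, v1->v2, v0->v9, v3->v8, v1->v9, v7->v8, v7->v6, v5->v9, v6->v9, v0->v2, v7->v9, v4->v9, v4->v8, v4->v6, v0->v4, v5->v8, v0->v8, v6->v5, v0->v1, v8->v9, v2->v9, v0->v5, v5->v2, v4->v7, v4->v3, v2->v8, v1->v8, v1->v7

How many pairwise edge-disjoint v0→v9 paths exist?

Assign every edge capacity 1; by Menger, the answer equals the max flow.
Path v0→v9 (+1); total 1.
Path v0→v1→v9 (+1); total 2.
Path v0→v2→v9 (+1); total 3.
Path v0→v4→v9 (+1); total 4.
Path v0→v5→v9 (+1); total 5.
Path v0→v6→v9 (+1); total 6.
Path v0→v8→v9 (+1); total 7.
No residual v0→v9 path; max flow = 7.
Certifying cut of size 7: {v0→v1, v0→v2, v0→v4, v0→v5, v0→v6, v0→v8, v0→v9}.

7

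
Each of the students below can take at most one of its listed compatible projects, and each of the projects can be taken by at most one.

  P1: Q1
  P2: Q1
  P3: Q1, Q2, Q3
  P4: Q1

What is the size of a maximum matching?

2

Unit-capacity flow: source→left, listed edges, right→sink; max matching = max flow.
Augmenting path P1→Q1 (+1); matched 1.
Augmenting path P3→Q2 (+1); matched 2.
No augmenting path remains; maximum matching = 2.
König certificate: {P3, Q1} is a vertex cover of size 2 (every listed pair touches it), so no matching can be larger.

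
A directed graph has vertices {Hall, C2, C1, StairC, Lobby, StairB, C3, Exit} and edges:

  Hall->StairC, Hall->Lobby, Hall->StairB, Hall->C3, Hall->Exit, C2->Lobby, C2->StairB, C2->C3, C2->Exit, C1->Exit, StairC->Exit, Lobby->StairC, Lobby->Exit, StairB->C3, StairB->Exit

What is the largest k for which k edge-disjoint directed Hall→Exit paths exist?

Assign every edge capacity 1; by Menger, the answer equals the max flow.
Path Hall→Exit (+1); total 1.
Path Hall→StairC→Exit (+1); total 2.
Path Hall→Lobby→Exit (+1); total 3.
Path Hall→StairB→Exit (+1); total 4.
No residual Hall→Exit path; max flow = 4.
Certifying cut of size 4: {Hall→Exit, Hall→Lobby, Hall→StairB, Hall→StairC}.

4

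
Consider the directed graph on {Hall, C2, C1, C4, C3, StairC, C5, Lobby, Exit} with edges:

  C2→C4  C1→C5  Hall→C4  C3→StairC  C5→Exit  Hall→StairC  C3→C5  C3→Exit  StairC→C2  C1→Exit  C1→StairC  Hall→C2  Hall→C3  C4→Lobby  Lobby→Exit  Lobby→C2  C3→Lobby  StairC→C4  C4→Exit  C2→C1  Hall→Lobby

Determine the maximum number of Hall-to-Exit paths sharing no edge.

Assign every edge capacity 1; by Menger, the answer equals the max flow.
Path Hall→C4→Exit (+1); total 1.
Path Hall→C3→Exit (+1); total 2.
Path Hall→Lobby→Exit (+1); total 3.
Path Hall→C2→C1→Exit (+1); total 4.
No residual Hall→Exit path; max flow = 4.
Certifying cut of size 4: {C2→C1, C4→Exit, Hall→C3, Lobby→Exit}.

4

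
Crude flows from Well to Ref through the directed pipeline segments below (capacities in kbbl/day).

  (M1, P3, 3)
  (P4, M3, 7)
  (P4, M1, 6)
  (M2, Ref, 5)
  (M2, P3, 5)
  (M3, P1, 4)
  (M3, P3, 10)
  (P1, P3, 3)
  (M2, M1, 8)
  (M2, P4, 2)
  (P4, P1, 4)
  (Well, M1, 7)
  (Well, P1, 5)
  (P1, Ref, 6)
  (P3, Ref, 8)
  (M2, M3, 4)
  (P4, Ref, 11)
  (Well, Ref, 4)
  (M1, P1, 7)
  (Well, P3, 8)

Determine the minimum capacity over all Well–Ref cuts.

18

Augment Well→Ref: bottleneck 4, flow now 4.
Augment Well→P1→Ref: bottleneck 5, flow now 9.
Augment Well→P3→Ref: bottleneck 8, flow now 17.
Augment Well→M1→P1→Ref: bottleneck 1, flow now 18.
No augmenting path remains; maximum flow = 18.
By max-flow min-cut, the minimum cut capacity equals the max flow.
In the residual graph, reachable from Well: {Well, M1, P1, P3}.
Min-cut edges: Well→Ref (4), P1→Ref (6), P3→Ref (8); capacity 4 + 6 + 8 = 18.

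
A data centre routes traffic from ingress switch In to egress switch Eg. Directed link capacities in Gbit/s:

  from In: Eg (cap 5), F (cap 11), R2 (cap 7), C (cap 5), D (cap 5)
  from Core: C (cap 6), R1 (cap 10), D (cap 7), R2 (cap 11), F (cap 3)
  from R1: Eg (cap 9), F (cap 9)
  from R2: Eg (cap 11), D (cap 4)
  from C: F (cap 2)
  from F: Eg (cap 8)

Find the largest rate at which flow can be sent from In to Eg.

Augment In→Eg: bottleneck 5, flow now 5.
Augment In→R2→Eg: bottleneck 7, flow now 12.
Augment In→F→Eg: bottleneck 8, flow now 20.
No augmenting path remains; maximum flow = 20.
In the residual graph, reachable from In: {In, D, C, F}.
Min-cut edges: In→R2 (7), In→Eg (5), F→Eg (8); capacity 7 + 5 + 8 = 20.
This cut is saturated, so no flow can exceed 20.

20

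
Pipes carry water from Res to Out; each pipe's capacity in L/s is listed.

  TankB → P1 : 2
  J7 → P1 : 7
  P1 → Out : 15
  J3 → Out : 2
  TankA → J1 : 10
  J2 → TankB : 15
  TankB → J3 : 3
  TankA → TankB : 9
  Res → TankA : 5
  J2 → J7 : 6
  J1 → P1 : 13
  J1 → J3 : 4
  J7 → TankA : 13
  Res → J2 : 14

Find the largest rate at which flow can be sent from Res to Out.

Augment Res→J2→TankB→J3→Out: bottleneck 2, flow now 2.
Augment Res→J2→TankB→P1→Out: bottleneck 2, flow now 4.
Augment Res→J2→J7→P1→Out: bottleneck 6, flow now 10.
Augment Res→TankA→J1→P1→Out: bottleneck 5, flow now 15.
No augmenting path remains; maximum flow = 15.
In the residual graph, reachable from Res: {Res, J2, TankB, J3}.
Min-cut edges: Res→TankA (5), J2→J7 (6), TankB→P1 (2), J3→Out (2); capacity 5 + 6 + 2 + 2 = 15.
This cut is saturated, so no flow can exceed 15.

15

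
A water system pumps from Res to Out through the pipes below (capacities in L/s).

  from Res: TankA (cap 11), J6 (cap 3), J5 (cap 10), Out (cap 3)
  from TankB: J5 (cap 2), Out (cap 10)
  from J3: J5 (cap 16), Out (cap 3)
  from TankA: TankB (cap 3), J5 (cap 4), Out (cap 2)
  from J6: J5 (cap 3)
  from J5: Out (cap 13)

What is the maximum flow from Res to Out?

21

Augment Res→Out: bottleneck 3, flow now 3.
Augment Res→TankA→Out: bottleneck 2, flow now 5.
Augment Res→J5→Out: bottleneck 10, flow now 15.
Augment Res→TankA→TankB→Out: bottleneck 3, flow now 18.
Augment Res→TankA→J5→Out: bottleneck 3, flow now 21.
No augmenting path remains; maximum flow = 21.
In the residual graph, reachable from Res: {Res, TankA, J6, J5}.
Min-cut edges: Res→Out (3), TankA→TankB (3), TankA→Out (2), J5→Out (13); capacity 3 + 3 + 2 + 13 = 21.
This cut is saturated, so no flow can exceed 21.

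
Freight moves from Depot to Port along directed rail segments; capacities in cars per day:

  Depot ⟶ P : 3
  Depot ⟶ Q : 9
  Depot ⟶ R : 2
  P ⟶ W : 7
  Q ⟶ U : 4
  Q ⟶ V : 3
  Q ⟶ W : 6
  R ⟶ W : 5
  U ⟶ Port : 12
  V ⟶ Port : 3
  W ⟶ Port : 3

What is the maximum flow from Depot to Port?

10

Augment Depot→P→W→Port: bottleneck 3, flow now 3.
Augment Depot→Q→U→Port: bottleneck 4, flow now 7.
Augment Depot→Q→V→Port: bottleneck 3, flow now 10.
No augmenting path remains; maximum flow = 10.
In the residual graph, reachable from Depot: {Depot, P, Q, R, W}.
Min-cut edges: Q→U (4), Q→V (3), W→Port (3); capacity 4 + 3 + 3 = 10.
This cut is saturated, so no flow can exceed 10.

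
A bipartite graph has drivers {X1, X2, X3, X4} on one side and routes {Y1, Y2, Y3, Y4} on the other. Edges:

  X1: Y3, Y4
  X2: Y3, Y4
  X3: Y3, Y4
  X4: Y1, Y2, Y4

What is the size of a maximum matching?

Unit-capacity flow: source→left, listed edges, right→sink; max matching = max flow.
Augmenting path X1→Y3 (+1); matched 1.
Augmenting path X2→Y4 (+1); matched 2.
Augmenting path X4→Y1 (+1); matched 3.
No augmenting path remains; maximum matching = 3.
König certificate: {X4, Y3, Y4} is a vertex cover of size 3 (every listed pair touches it), so no matching can be larger.

3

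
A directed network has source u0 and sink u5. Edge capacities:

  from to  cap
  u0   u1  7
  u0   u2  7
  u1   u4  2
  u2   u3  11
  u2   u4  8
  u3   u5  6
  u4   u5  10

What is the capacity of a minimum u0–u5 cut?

Augment u0→u1→u4→u5: bottleneck 2, flow now 2.
Augment u0→u2→u3→u5: bottleneck 6, flow now 8.
Augment u0→u2→u4→u5: bottleneck 1, flow now 9.
No augmenting path remains; maximum flow = 9.
By max-flow min-cut, the minimum cut capacity equals the max flow.
In the residual graph, reachable from u0: {u0, u1}.
Min-cut edges: u0→u2 (7), u1→u4 (2); capacity 7 + 2 = 9.

9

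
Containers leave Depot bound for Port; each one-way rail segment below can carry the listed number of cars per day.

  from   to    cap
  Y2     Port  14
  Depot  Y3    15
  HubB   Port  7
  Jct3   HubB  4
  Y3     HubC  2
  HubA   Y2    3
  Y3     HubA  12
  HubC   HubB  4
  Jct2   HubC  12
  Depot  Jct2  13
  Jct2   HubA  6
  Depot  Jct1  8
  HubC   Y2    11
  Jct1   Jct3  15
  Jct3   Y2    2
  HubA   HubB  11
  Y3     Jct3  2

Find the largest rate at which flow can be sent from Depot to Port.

Augment Depot→Jct1→Jct3→Y2→Port: bottleneck 2, flow now 2.
Augment Depot→Jct1→Jct3→HubB→Port: bottleneck 4, flow now 6.
Augment Depot→Jct2→HubA→Y2→Port: bottleneck 3, flow now 9.
Augment Depot→Jct2→HubA→HubB→Port: bottleneck 3, flow now 12.
Augment Depot→Jct2→HubC→Y2→Port: bottleneck 7, flow now 19.
Augment Depot→Y3→HubC→Y2→Port: bottleneck 2, flow now 21.
No augmenting path remains; maximum flow = 21.
In the residual graph, reachable from Depot: {Depot, Jct1, Jct2, Y3, HubA, Jct3, HubC, Y2, HubB}.
Min-cut edges: Y2→Port (14), HubB→Port (7); capacity 14 + 7 = 21.
This cut is saturated, so no flow can exceed 21.

21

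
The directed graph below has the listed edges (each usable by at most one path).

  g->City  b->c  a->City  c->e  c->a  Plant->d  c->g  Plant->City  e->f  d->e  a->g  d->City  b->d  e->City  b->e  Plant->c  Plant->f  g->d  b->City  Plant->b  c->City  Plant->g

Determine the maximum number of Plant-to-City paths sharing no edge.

5

Assign every edge capacity 1; by Menger, the answer equals the max flow.
Path Plant→City (+1); total 1.
Path Plant→b→City (+1); total 2.
Path Plant→c→City (+1); total 3.
Path Plant→d→City (+1); total 4.
Path Plant→g→City (+1); total 5.
No residual Plant→City path; max flow = 5.
Certifying cut of size 5: {Plant→City, Plant→b, Plant→c, Plant→d, Plant→g}.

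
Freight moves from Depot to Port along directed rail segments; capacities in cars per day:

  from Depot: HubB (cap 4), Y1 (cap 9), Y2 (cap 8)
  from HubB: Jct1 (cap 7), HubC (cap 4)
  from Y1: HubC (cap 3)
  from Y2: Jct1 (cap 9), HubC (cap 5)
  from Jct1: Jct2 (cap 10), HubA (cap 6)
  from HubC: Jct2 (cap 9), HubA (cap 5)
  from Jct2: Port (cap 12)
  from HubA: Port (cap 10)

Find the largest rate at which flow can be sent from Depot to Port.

15

Augment Depot→HubB→Jct1→Jct2→Port: bottleneck 4, flow now 4.
Augment Depot→Y1→HubC→Jct2→Port: bottleneck 3, flow now 7.
Augment Depot→Y2→Jct1→Jct2→Port: bottleneck 5, flow now 12.
Augment Depot→Y2→Jct1→HubA→Port: bottleneck 3, flow now 15.
No augmenting path remains; maximum flow = 15.
In the residual graph, reachable from Depot: {Depot, Y1}.
Min-cut edges: Depot→HubB (4), Depot→Y2 (8), Y1→HubC (3); capacity 4 + 8 + 3 = 15.
This cut is saturated, so no flow can exceed 15.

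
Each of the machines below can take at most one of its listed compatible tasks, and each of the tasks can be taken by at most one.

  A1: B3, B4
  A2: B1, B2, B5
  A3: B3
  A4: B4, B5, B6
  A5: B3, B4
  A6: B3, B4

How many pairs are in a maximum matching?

Unit-capacity flow: source→left, listed edges, right→sink; max matching = max flow.
Augmenting path A1→B3 (+1); matched 1.
Augmenting path A2→B1 (+1); matched 2.
Augmenting path A4→B4 (+1); matched 3.
Augmenting path A5→B4→A4→B5 (+1); matched 4.
No augmenting path remains; maximum matching = 4.
König certificate: {A2, A4, B3, B4} is a vertex cover of size 4 (every listed pair touches it), so no matching can be larger.

4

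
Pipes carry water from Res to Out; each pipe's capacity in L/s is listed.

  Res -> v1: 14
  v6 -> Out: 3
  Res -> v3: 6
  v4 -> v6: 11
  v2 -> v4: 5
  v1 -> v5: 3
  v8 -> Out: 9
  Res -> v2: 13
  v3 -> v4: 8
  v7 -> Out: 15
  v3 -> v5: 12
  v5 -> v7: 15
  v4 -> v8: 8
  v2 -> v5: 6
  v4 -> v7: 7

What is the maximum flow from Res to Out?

20

Augment Res→v1→v5→v7→Out: bottleneck 3, flow now 3.
Augment Res→v2→v4→v6→Out: bottleneck 3, flow now 6.
Augment Res→v2→v4→v7→Out: bottleneck 2, flow now 8.
Augment Res→v2→v5→v7→Out: bottleneck 6, flow now 14.
Augment Res→v3→v4→v7→Out: bottleneck 4, flow now 18.
Augment Res→v3→v4→v8→Out: bottleneck 2, flow now 20.
No augmenting path remains; maximum flow = 20.
In the residual graph, reachable from Res: {Res, v1, v2}.
Min-cut edges: Res→v3 (6), v1→v5 (3), v2→v4 (5), v2→v5 (6); capacity 6 + 3 + 5 + 6 = 20.
This cut is saturated, so no flow can exceed 20.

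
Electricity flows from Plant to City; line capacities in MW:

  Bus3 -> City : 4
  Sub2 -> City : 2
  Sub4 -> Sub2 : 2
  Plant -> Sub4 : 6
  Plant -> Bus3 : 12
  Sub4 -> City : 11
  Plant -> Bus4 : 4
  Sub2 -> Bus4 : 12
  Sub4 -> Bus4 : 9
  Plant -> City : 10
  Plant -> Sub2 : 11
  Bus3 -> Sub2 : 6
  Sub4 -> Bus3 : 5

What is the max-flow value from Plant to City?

22

Augment Plant→City: bottleneck 10, flow now 10.
Augment Plant→Sub4→City: bottleneck 6, flow now 16.
Augment Plant→Bus3→City: bottleneck 4, flow now 20.
Augment Plant→Sub2→City: bottleneck 2, flow now 22.
No augmenting path remains; maximum flow = 22.
In the residual graph, reachable from Plant: {Plant, Bus3, Sub2, Bus4}.
Min-cut edges: Plant→Sub4 (6), Plant→City (10), Bus3→City (4), Sub2→City (2); capacity 6 + 10 + 4 + 2 = 22.
This cut is saturated, so no flow can exceed 22.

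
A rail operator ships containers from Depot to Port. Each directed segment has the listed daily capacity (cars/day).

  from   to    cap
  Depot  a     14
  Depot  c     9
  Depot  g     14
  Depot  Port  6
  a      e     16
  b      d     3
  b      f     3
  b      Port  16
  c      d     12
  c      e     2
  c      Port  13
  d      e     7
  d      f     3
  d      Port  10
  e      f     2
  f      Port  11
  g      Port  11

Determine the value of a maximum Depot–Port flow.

28

Augment Depot→Port: bottleneck 6, flow now 6.
Augment Depot→c→Port: bottleneck 9, flow now 15.
Augment Depot→g→Port: bottleneck 11, flow now 26.
Augment Depot→a→e→f→Port: bottleneck 2, flow now 28.
No augmenting path remains; maximum flow = 28.
In the residual graph, reachable from Depot: {Depot, a, e, g}.
Min-cut edges: Depot→c (9), Depot→Port (6), e→f (2), g→Port (11); capacity 9 + 6 + 2 + 11 = 28.
This cut is saturated, so no flow can exceed 28.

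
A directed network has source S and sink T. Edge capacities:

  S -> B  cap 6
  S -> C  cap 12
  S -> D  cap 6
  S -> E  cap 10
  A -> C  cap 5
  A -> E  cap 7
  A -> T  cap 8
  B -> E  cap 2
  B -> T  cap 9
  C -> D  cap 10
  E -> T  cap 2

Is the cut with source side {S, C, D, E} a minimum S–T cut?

Given cut capacity: 6 + 2 = 8.
Augment S→B→T: bottleneck 6, flow now 6.
Augment S→E→T: bottleneck 2, flow now 8.
No augmenting path remains; maximum flow = 8.
Cut capacity 8 equals the max flow, so it is a minimum cut.

Yes — it is a minimum cut (capacity 8).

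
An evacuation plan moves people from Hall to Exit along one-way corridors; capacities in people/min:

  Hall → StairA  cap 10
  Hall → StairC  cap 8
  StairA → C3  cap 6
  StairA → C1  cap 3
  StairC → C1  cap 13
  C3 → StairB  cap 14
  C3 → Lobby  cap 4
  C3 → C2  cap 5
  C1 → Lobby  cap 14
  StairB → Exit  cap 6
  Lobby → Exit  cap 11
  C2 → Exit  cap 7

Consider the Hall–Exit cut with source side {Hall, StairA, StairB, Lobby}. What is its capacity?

34

Edges leaving {Hall, StairA, StairB, Lobby}: Hall→StairC (8), StairA→C3 (6), StairA→C1 (3), StairB→Exit (6), Lobby→Exit (11).
Cut capacity = 8 + 6 + 3 + 6 + 11 = 34.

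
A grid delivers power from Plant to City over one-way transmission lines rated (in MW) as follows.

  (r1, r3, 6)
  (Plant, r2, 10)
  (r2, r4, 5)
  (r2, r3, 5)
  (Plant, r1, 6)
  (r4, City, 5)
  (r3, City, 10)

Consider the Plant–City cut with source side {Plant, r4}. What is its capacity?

Edges leaving {Plant, r4}: Plant→r1 (6), Plant→r2 (10), r4→City (5).
Cut capacity = 6 + 10 + 5 = 21.

21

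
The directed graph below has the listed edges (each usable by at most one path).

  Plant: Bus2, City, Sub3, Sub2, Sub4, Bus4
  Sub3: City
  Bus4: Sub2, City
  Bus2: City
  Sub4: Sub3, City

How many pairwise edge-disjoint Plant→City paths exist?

5

Assign every edge capacity 1; by Menger, the answer equals the max flow.
Path Plant→City (+1); total 1.
Path Plant→Bus2→City (+1); total 2.
Path Plant→Bus4→City (+1); total 3.
Path Plant→Sub3→City (+1); total 4.
Path Plant→Sub4→City (+1); total 5.
No residual Plant→City path; max flow = 5.
Certifying cut of size 5: {Plant→Bus2, Plant→Bus4, Plant→City, Plant→Sub3, Plant→Sub4}.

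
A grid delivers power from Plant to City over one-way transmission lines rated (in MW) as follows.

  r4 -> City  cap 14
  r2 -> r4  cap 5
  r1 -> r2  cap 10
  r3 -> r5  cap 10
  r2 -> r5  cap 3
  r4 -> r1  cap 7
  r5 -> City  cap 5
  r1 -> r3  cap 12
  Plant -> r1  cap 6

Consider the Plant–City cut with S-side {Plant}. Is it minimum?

Yes — it is a minimum cut (capacity 6).

Given cut capacity: 6 = 6.
Augment Plant→r1→r2→r4→City: bottleneck 5, flow now 5.
Augment Plant→r1→r2→r5→City: bottleneck 1, flow now 6.
No augmenting path remains; maximum flow = 6.
Cut capacity 6 equals the max flow, so it is a minimum cut.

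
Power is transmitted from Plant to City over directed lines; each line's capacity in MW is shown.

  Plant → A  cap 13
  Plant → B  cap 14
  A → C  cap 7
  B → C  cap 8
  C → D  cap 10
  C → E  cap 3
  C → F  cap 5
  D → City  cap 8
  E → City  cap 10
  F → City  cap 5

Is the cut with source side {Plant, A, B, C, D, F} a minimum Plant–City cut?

Given cut capacity: 3 + 8 + 5 = 16.
Augment Plant→A→C→D→City: bottleneck 7, flow now 7.
Augment Plant→B→C→D→City: bottleneck 1, flow now 8.
Augment Plant→B→C→E→City: bottleneck 3, flow now 11.
Augment Plant→B→C→F→City: bottleneck 4, flow now 15.
No augmenting path remains; maximum flow = 15.
In the residual graph, reachable from Plant: {Plant, A, B}.
Min-cut edges: A→C (7), B→C (8); capacity 7 + 8 = 15.
Cut capacity 16 exceeds the max flow 15, so it is not minimum.

No — its capacity is 16, but the minimum cut has capacity 15.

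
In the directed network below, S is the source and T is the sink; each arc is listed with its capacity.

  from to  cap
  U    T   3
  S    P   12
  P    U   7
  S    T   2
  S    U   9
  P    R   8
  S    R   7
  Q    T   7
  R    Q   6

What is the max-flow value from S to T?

Augment S→T: bottleneck 2, flow now 2.
Augment S→U→T: bottleneck 3, flow now 5.
Augment S→R→Q→T: bottleneck 6, flow now 11.
No augmenting path remains; maximum flow = 11.
In the residual graph, reachable from S: {S, P, R, U}.
Min-cut edges: S→T (2), R→Q (6), U→T (3); capacity 2 + 6 + 3 = 11.
This cut is saturated, so no flow can exceed 11.

11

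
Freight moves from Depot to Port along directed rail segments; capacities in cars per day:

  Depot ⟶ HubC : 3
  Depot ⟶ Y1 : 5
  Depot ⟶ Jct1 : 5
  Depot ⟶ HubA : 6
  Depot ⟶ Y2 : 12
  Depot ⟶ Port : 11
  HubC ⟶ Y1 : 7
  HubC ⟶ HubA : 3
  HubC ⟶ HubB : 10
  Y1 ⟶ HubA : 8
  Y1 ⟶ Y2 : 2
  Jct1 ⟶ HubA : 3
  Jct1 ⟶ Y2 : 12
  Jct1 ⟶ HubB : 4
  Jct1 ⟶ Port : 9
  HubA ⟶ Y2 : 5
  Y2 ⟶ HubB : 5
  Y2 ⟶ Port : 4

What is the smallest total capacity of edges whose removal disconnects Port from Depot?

20

Augment Depot→Port: bottleneck 11, flow now 11.
Augment Depot→Jct1→Port: bottleneck 5, flow now 16.
Augment Depot→Y2→Port: bottleneck 4, flow now 20.
No augmenting path remains; maximum flow = 20.
By max-flow min-cut, the minimum cut capacity equals the max flow.
In the residual graph, reachable from Depot: {Depot, HubC, Y1, HubA, Y2, HubB}.
Min-cut edges: Depot→Jct1 (5), Depot→Port (11), Y2→Port (4); capacity 5 + 11 + 4 = 20.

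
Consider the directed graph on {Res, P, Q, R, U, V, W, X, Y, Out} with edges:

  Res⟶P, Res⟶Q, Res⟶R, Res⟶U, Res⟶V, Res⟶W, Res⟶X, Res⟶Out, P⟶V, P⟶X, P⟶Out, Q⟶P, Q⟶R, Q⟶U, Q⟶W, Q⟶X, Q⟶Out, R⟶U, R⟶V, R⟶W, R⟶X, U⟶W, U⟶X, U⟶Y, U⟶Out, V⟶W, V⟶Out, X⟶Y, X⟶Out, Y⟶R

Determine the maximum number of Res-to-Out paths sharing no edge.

6

Assign every edge capacity 1; by Menger, the answer equals the max flow.
Path Res→Out (+1); total 1.
Path Res→P→Out (+1); total 2.
Path Res→Q→Out (+1); total 3.
Path Res→U→Out (+1); total 4.
Path Res→V→Out (+1); total 5.
Path Res→X→Out (+1); total 6.
No residual Res→Out path; max flow = 6.
Certifying cut of size 6: {Res→Out, Res→P, Res→Q, U→Out, V→Out, X→Out}.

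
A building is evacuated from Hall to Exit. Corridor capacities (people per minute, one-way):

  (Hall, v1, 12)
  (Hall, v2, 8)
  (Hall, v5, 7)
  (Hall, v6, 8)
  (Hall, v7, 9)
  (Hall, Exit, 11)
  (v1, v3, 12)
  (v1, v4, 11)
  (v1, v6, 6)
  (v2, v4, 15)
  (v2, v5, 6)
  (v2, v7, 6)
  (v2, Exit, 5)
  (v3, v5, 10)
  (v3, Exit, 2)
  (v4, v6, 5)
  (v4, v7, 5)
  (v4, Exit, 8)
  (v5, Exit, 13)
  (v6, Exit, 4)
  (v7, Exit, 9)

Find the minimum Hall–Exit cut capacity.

51

Augment Hall→Exit: bottleneck 11, flow now 11.
Augment Hall→v2→Exit: bottleneck 5, flow now 16.
Augment Hall→v5→Exit: bottleneck 7, flow now 23.
Augment Hall→v6→Exit: bottleneck 4, flow now 27.
Augment Hall→v7→Exit: bottleneck 9, flow now 36.
Augment Hall→v1→v3→Exit: bottleneck 2, flow now 38.
Augment Hall→v1→v4→Exit: bottleneck 8, flow now 46.
Augment Hall→v2→v5→Exit: bottleneck 3, flow now 49.
Augment Hall→v1→v3→v5→Exit: bottleneck 2, flow now 51.
No augmenting path remains; maximum flow = 51.
By max-flow min-cut, the minimum cut capacity equals the max flow.
In the residual graph, reachable from Hall: {Hall, v6}.
Min-cut edges: Hall→v1 (12), Hall→v2 (8), Hall→v5 (7), Hall→v7 (9), Hall→Exit (11), v6→Exit (4); capacity 12 + 8 + 7 + 9 + 11 + 4 = 51.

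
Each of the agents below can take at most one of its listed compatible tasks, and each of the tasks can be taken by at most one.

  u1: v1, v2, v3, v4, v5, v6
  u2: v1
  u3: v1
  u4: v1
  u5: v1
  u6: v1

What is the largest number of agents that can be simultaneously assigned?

2

Unit-capacity flow: source→left, listed edges, right→sink; max matching = max flow.
Augmenting path u1→v1 (+1); matched 1.
Augmenting path u2→v1→u1→v2 (+1); matched 2.
No augmenting path remains; maximum matching = 2.
König certificate: {u1, v1} is a vertex cover of size 2 (every listed pair touches it), so no matching can be larger.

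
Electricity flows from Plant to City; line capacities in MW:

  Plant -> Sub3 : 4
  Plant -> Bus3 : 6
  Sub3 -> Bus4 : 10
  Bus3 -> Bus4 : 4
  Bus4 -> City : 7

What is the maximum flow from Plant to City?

Augment Plant→Sub3→Bus4→City: bottleneck 4, flow now 4.
Augment Plant→Bus3→Bus4→City: bottleneck 3, flow now 7.
No augmenting path remains; maximum flow = 7.
In the residual graph, reachable from Plant: {Plant, Sub3, Bus3, Bus4}.
Min-cut edges: Bus4→City (7); capacity 7 = 7.
This cut is saturated, so no flow can exceed 7.

7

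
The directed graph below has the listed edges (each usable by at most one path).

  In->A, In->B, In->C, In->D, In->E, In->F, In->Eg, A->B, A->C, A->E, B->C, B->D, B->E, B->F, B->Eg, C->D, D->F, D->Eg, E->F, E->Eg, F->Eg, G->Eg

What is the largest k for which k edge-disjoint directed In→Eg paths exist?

5

Assign every edge capacity 1; by Menger, the answer equals the max flow.
Path In→Eg (+1); total 1.
Path In→B→Eg (+1); total 2.
Path In→D→Eg (+1); total 3.
Path In→E→Eg (+1); total 4.
Path In→F→Eg (+1); total 5.
No residual In→Eg path; max flow = 5.
Certifying cut of size 5: {B→Eg, D→Eg, E→Eg, F→Eg, In→Eg}.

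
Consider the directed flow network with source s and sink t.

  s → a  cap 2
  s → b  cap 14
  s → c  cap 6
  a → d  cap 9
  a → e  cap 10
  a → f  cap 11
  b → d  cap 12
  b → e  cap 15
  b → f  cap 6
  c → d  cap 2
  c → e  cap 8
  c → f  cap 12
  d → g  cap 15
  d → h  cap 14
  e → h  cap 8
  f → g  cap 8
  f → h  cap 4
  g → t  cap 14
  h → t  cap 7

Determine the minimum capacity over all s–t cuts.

Augment s→a→d→g→t: bottleneck 2, flow now 2.
Augment s→b→d→g→t: bottleneck 12, flow now 14.
Augment s→b→e→h→t: bottleneck 2, flow now 16.
Augment s→c→d→h→t: bottleneck 2, flow now 18.
Augment s→c→e→h→t: bottleneck 3, flow now 21.
No augmenting path remains; maximum flow = 21.
By max-flow min-cut, the minimum cut capacity equals the max flow.
In the residual graph, reachable from s: {s, a, b, c, d, e, f, g, h}.
Min-cut edges: g→t (14), h→t (7); capacity 14 + 7 = 21.

21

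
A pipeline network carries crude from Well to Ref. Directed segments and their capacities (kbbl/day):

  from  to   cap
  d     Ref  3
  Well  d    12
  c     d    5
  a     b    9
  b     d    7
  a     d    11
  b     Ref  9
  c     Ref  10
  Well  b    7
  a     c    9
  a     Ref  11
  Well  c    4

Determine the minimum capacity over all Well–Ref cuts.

Augment Well→b→Ref: bottleneck 7, flow now 7.
Augment Well→c→Ref: bottleneck 4, flow now 11.
Augment Well→d→Ref: bottleneck 3, flow now 14.
No augmenting path remains; maximum flow = 14.
By max-flow min-cut, the minimum cut capacity equals the max flow.
In the residual graph, reachable from Well: {Well, d}.
Min-cut edges: Well→b (7), Well→c (4), d→Ref (3); capacity 7 + 4 + 3 = 14.

14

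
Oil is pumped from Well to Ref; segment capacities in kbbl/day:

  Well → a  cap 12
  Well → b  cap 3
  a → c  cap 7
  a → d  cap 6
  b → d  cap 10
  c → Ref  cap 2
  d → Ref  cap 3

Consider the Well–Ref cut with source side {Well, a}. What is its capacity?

16

Edges leaving {Well, a}: Well→b (3), a→c (7), a→d (6).
Cut capacity = 3 + 7 + 6 = 16.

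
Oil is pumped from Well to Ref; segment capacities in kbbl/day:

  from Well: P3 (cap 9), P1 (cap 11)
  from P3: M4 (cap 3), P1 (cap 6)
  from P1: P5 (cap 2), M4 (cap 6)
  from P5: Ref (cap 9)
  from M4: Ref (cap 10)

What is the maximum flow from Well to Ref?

Augment Well→P3→M4→Ref: bottleneck 3, flow now 3.
Augment Well→P1→P5→Ref: bottleneck 2, flow now 5.
Augment Well→P1→M4→Ref: bottleneck 6, flow now 11.
No augmenting path remains; maximum flow = 11.
In the residual graph, reachable from Well: {Well, P3, P1}.
Min-cut edges: P3→M4 (3), P1→P5 (2), P1→M4 (6); capacity 3 + 2 + 6 = 11.
This cut is saturated, so no flow can exceed 11.

11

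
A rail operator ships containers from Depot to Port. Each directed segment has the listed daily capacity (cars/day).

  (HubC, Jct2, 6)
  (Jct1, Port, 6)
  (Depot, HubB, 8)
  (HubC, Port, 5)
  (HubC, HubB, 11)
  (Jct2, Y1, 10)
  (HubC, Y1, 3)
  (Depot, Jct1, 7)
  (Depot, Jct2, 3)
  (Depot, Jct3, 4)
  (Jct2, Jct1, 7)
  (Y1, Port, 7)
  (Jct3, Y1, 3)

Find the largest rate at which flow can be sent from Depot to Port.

12

Augment Depot→Jct1→Port: bottleneck 6, flow now 6.
Augment Depot→Jct2→Y1→Port: bottleneck 3, flow now 9.
Augment Depot→Jct3→Y1→Port: bottleneck 3, flow now 12.
No augmenting path remains; maximum flow = 12.
In the residual graph, reachable from Depot: {Depot, HubB, Jct3, Jct1}.
Min-cut edges: Depot→Jct2 (3), Jct3→Y1 (3), Jct1→Port (6); capacity 3 + 3 + 6 = 12.
This cut is saturated, so no flow can exceed 12.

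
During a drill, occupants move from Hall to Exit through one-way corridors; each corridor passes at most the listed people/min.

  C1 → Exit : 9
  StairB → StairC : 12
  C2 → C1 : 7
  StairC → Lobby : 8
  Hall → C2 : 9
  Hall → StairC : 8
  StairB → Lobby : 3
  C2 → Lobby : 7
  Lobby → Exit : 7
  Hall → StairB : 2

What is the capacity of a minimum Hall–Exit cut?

Augment Hall→C2→C1→Exit: bottleneck 7, flow now 7.
Augment Hall→C2→Lobby→Exit: bottleneck 2, flow now 9.
Augment Hall→StairB→Lobby→Exit: bottleneck 2, flow now 11.
Augment Hall→StairC→Lobby→Exit: bottleneck 3, flow now 14.
No augmenting path remains; maximum flow = 14.
By max-flow min-cut, the minimum cut capacity equals the max flow.
In the residual graph, reachable from Hall: {Hall, C2, StairB, StairC, Lobby}.
Min-cut edges: C2→C1 (7), Lobby→Exit (7); capacity 7 + 7 = 14.

14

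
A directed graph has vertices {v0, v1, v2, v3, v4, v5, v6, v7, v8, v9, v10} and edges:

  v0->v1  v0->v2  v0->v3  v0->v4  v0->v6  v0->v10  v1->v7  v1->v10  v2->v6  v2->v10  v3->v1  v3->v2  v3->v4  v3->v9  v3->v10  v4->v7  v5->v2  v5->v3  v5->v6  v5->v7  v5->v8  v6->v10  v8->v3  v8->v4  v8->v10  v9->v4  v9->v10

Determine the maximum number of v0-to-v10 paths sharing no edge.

5

Assign every edge capacity 1; by Menger, the answer equals the max flow.
Path v0→v10 (+1); total 1.
Path v0→v1→v10 (+1); total 2.
Path v0→v2→v10 (+1); total 3.
Path v0→v3→v10 (+1); total 4.
Path v0→v6→v10 (+1); total 5.
No residual v0→v10 path; max flow = 5.
Certifying cut of size 5: {v0→v1, v0→v10, v0→v2, v0→v3, v0→v6}.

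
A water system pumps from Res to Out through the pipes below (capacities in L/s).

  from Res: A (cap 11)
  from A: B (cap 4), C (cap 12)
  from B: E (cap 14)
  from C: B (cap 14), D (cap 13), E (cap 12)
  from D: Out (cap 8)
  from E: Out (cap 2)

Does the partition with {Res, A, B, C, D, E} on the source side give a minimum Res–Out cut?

Given cut capacity: 8 + 2 = 10.
Augment Res→A→B→E→Out: bottleneck 2, flow now 2.
Augment Res→A→C→D→Out: bottleneck 8, flow now 10.
No augmenting path remains; maximum flow = 10.
Cut capacity 10 equals the max flow, so it is a minimum cut.

Yes — it is a minimum cut (capacity 10).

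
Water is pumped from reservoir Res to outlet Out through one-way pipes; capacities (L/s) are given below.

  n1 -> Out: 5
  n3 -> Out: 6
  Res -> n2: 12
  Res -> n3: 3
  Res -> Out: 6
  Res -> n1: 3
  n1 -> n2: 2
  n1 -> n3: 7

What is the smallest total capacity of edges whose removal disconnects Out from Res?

12

Augment Res→Out: bottleneck 6, flow now 6.
Augment Res→n1→Out: bottleneck 3, flow now 9.
Augment Res→n3→Out: bottleneck 3, flow now 12.
No augmenting path remains; maximum flow = 12.
By max-flow min-cut, the minimum cut capacity equals the max flow.
In the residual graph, reachable from Res: {Res, n2}.
Min-cut edges: Res→n1 (3), Res→n3 (3), Res→Out (6); capacity 3 + 3 + 6 = 12.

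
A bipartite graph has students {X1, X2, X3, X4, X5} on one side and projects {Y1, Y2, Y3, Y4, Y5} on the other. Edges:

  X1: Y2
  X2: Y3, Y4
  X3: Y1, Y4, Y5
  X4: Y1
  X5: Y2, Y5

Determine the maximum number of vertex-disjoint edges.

Unit-capacity flow: source→left, listed edges, right→sink; max matching = max flow.
Augmenting path X1→Y2 (+1); matched 1.
Augmenting path X2→Y3 (+1); matched 2.
Augmenting path X3→Y1 (+1); matched 3.
Augmenting path X5→Y5 (+1); matched 4.
Augmenting path X4→Y1→X3→Y4 (+1); matched 5.
No augmenting path remains; maximum matching = 5.
König certificate: {X1, X2, X3, X4, X5} is a vertex cover of size 5 (every listed pair touches it), so no matching can be larger.

5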